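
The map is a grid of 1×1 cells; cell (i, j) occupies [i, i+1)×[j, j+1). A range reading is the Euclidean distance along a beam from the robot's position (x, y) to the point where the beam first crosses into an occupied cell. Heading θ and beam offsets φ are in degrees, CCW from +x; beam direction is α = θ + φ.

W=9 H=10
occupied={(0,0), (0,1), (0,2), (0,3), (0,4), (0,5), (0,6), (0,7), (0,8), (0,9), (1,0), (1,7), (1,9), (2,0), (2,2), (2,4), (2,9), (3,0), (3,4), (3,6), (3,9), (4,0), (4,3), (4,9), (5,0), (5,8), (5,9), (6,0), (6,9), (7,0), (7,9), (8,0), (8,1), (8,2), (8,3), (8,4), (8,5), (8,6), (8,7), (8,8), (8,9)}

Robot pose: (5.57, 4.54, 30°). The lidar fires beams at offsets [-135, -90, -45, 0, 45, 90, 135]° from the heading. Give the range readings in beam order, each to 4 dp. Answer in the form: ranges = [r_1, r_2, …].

beam 1: φ=-135°, α=255°
  cosα=-0.2588 sinα=-0.9659 | (5,4) | tMaxX 2.2023 tMaxY 0.5590 | tΔX 3.8637 tΔY 1.0353
    t=0.5590 [y] (5,3)
    t=1.5943 [y] (5,2)
    t=2.2023 [x] (4,2)
    t=2.6296 [y] (4,1)
    t=3.6649 [y] (4,0) — stop
  → r_1 = 3.6649
beam 2: φ=-90°, α=300°
  cosα=0.5000 sinα=-0.8660 | (5,4) | tMaxX 0.8600 tMaxY 0.6235 | tΔX 2.0000 tΔY 1.1547
    t=0.6235 [y] (5,3)
    t=0.8600 [x] (6,3)
    t=1.7782 [y] (6,2)
    t=2.8600 [x] (7,2)
    t=2.9329 [y] (7,1)
    t=4.0876 [y] (7,0) — stop
  → r_2 = 4.0876
beam 3: φ=-45°, α=345°
  cosα=0.9659 sinα=-0.2588 | (5,4) | tMaxX 0.4452 tMaxY 2.0864 | tΔX 1.0353 tΔY 3.8637
    t=0.4452 [x] (6,4)
    t=1.4804 [x] (7,4)
    t=2.0864 [y] (7,3)
    t=2.5157 [x] (8,3) — stop
  → r_3 = 2.5157
beam 4: φ=0°, α=30°
  cosα=0.8660 sinα=0.5000 | (5,4) | tMaxX 0.4965 tMaxY 0.9200 | tΔX 1.1547 tΔY 2.0000
    t=0.4965 [x] (6,4)
    t=0.9200 [y] (6,5)
    t=1.6512 [x] (7,5)
    t=2.8059 [x] (8,5) — stop
  → r_4 = 2.8059
beam 5: φ=45°, α=75°
  cosα=0.2588 sinα=0.9659 | (5,4) | tMaxX 1.6614 tMaxY 0.4762 | tΔX 3.8637 tΔY 1.0353
    t=0.4762 [y] (5,5)
    t=1.5115 [y] (5,6)
    t=1.6614 [x] (6,6)
    t=2.5468 [y] (6,7)
    t=3.5821 [y] (6,8)
    t=4.6173 [y] (6,9) — stop
  → r_5 = 4.6173
beam 6: φ=90°, α=120°
  cosα=-0.5000 sinα=0.8660 | (5,4) | tMaxX 1.1400 tMaxY 0.5312 | tΔX 2.0000 tΔY 1.1547
    t=0.5312 [y] (5,5)
    t=1.1400 [x] (4,5)
    t=1.6859 [y] (4,6)
    t=2.8406 [y] (4,7)
    t=3.1400 [x] (3,7)
    t=3.9953 [y] (3,8)
    t=5.1400 [x] (2,8)
    t=5.1500 [y] (2,9) — stop
  → r_6 = 5.1500
beam 7: φ=135°, α=165°
  cosα=-0.9659 sinα=0.2588 | (5,4) | tMaxX 0.5901 tMaxY 1.7773 | tΔX 1.0353 tΔY 3.8637
    t=0.5901 [x] (4,4)
    t=1.6254 [x] (3,4) — stop
  → r_7 = 1.6254

ranges = [3.6649, 4.0876, 2.5157, 2.8059, 4.6173, 5.1500, 1.6254]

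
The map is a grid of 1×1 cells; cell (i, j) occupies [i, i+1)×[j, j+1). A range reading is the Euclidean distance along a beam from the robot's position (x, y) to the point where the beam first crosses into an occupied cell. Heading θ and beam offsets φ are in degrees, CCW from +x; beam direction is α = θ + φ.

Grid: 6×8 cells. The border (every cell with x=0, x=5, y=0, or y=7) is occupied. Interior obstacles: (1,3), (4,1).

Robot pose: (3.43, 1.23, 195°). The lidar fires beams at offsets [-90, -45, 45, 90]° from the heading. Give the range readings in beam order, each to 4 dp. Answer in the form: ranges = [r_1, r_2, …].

beam 1: φ=-90°, α=105°
  dir = (cos 105°, sin 105°) = (-0.2588, 0.9659); from cell (3,1)
  next x-line at t=1.6614, next y-line at t=0.7972; Δt_x=3.8637, Δt_y=1.0353
    y: enter (3,2) at t=0.7972
    x: enter (2,2) at t=1.6614
    y: enter (2,3) at t=1.8324
    y: enter (2,4) at t=2.8677
    y: enter (2,5) at t=3.9030
    y: enter (2,6) at t=4.9383
    x: enter (1,6) at t=5.5251
    y: enter (1,7) at t=5.9735 ← occupied
  → r_1 = 5.9735
beam 2: φ=-45°, α=150°
  dir = (cos 150°, sin 150°) = (-0.8660, 0.5000); from cell (3,1)
  next x-line at t=0.4965, next y-line at t=1.5400; Δt_x=1.1547, Δt_y=2.0000
    x: enter (2,1) at t=0.4965
    y: enter (2,2) at t=1.5400
    x: enter (1,2) at t=1.6512
    x: enter (0,2) at t=2.8059 ← occupied
  → r_2 = 2.8059
beam 3: φ=45°, α=240°
  dir = (cos 240°, sin 240°) = (-0.5000, -0.8660); from cell (3,1)
  next x-line at t=0.8600, next y-line at t=0.2656; Δt_x=2.0000, Δt_y=1.1547
    y: enter (3,0) at t=0.2656 ← occupied
  → r_3 = 0.2656
beam 4: φ=90°, α=285°
  dir = (cos 285°, sin 285°) = (0.2588, -0.9659); from cell (3,1)
  next x-line at t=2.2023, next y-line at t=0.2381; Δt_x=3.8637, Δt_y=1.0353
    y: enter (3,0) at t=0.2381 ← occupied
  → r_4 = 0.2381

ranges = [5.9735, 2.8059, 0.2656, 0.2381]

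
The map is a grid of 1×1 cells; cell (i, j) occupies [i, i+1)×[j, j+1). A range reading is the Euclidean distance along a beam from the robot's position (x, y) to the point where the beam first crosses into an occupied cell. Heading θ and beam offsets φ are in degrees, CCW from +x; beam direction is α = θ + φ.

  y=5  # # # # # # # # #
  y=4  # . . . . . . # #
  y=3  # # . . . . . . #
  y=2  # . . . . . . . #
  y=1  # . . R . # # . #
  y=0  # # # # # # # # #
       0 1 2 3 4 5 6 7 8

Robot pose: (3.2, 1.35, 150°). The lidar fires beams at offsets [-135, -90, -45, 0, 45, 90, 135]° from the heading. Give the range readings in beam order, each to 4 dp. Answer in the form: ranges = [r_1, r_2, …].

ranges = [1.8635, 4.2147, 3.7788, 2.5403, 1.3523, 0.4041, 0.3623]

beam 1: φ=-135°, α=15°
  direction (0.9659, 0.2588); cell (3,1); t to first gridline: x 0.8282, y 2.5114 (then +1.0353 / +3.8637)
    (4,1) via x @ 0.8282
    (5,1) via x @ 1.8635  # hit
  → r_1 = 1.8635
beam 2: φ=-90°, α=60°
  direction (0.5000, 0.8660); cell (3,1); t to first gridline: x 1.6000, y 0.7506 (then +2.0000 / +1.1547)
    (3,2) via y @ 0.7506
    (4,2) via x @ 1.6000
    (4,3) via y @ 1.9053
    (4,4) via y @ 3.0600
    (5,4) via x @ 3.6000
    (5,5) via y @ 4.2147  # hit
  → r_2 = 4.2147
beam 3: φ=-45°, α=105°
  direction (-0.2588, 0.9659); cell (3,1); t to first gridline: x 0.7727, y 0.6729 (then +3.8637 / +1.0353)
    (3,2) via y @ 0.6729
    (2,2) via x @ 0.7727
    (2,3) via y @ 1.7082
    (2,4) via y @ 2.7435
    (2,5) via y @ 3.7788  # hit
  → r_3 = 3.7788
beam 4: φ=0°, α=150°
  direction (-0.8660, 0.5000); cell (3,1); t to first gridline: x 0.2309, y 1.3000 (then +1.1547 / +2.0000)
    (2,1) via x @ 0.2309
    (2,2) via y @ 1.3000
    (1,2) via x @ 1.3856
    (0,2) via x @ 2.5403  # hit
  → r_4 = 2.5403
beam 5: φ=45°, α=195°
  direction (-0.9659, -0.2588); cell (3,1); t to first gridline: x 0.2071, y 1.3523 (then +1.0353 / +3.8637)
    (2,1) via x @ 0.2071
    (1,1) via x @ 1.2423
    (1,0) via y @ 1.3523  # hit
  → r_5 = 1.3523
beam 6: φ=90°, α=240°
  direction (-0.5000, -0.8660); cell (3,1); t to first gridline: x 0.4000, y 0.4041 (then +2.0000 / +1.1547)
    (2,1) via x @ 0.4000
    (2,0) via y @ 0.4041  # hit
  → r_6 = 0.4041
beam 7: φ=135°, α=285°
  direction (0.2588, -0.9659); cell (3,1); t to first gridline: x 3.0910, y 0.3623 (then +3.8637 / +1.0353)
    (3,0) via y @ 0.3623  # hit
  → r_7 = 0.3623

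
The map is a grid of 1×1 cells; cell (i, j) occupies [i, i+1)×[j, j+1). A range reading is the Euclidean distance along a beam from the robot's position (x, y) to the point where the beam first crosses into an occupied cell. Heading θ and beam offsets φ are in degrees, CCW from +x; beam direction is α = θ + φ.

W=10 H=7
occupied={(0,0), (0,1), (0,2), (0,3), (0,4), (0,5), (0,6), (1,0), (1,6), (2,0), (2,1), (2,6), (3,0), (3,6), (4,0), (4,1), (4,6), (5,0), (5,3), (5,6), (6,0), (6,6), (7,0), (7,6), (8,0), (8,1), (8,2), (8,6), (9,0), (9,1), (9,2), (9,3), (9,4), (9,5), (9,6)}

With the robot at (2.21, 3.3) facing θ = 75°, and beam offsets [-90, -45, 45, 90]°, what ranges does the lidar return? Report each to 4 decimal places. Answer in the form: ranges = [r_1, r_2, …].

beam 1: φ=-90°, α=345°
  cosα=0.9659 sinα=-0.2588 | (2,3) | tMaxX 0.8179 tMaxY 1.1591 | tΔX 1.0353 tΔY 3.8637
    t=0.8179 [x] (3,3)
    t=1.1591 [y] (3,2)
    t=1.8531 [x] (4,2)
    t=2.8884 [x] (5,2)
    t=3.9237 [x] (6,2)
    t=4.9590 [x] (7,2)
    t=5.0228 [y] (7,1)
    t=5.9942 [x] (8,1) — stop
  → r_1 = 5.9942
beam 2: φ=-45°, α=30°
  cosα=0.8660 sinα=0.5000 | (2,3) | tMaxX 0.9122 tMaxY 1.4000 | tΔX 1.1547 tΔY 2.0000
    t=0.9122 [x] (3,3)
    t=1.4000 [y] (3,4)
    t=2.0669 [x] (4,4)
    t=3.2216 [x] (5,4)
    t=3.4000 [y] (5,5)
    t=4.3763 [x] (6,5)
    t=5.4000 [y] (6,6) — stop
  → r_2 = 5.4000
beam 3: φ=45°, α=120°
  cosα=-0.5000 sinα=0.8660 | (2,3) | tMaxX 0.4200 tMaxY 0.8083 | tΔX 2.0000 tΔY 1.1547
    t=0.4200 [x] (1,3)
    t=0.8083 [y] (1,4)
    t=1.9630 [y] (1,5)
    t=2.4200 [x] (0,5) — stop
  → r_3 = 2.4200
beam 4: φ=90°, α=165°
  cosα=-0.9659 sinα=0.2588 | (2,3) | tMaxX 0.2174 tMaxY 2.7046 | tΔX 1.0353 tΔY 3.8637
    t=0.2174 [x] (1,3)
    t=1.2527 [x] (0,3) — stop
  → r_4 = 1.2527

ranges = [5.9942, 5.4000, 2.4200, 1.2527]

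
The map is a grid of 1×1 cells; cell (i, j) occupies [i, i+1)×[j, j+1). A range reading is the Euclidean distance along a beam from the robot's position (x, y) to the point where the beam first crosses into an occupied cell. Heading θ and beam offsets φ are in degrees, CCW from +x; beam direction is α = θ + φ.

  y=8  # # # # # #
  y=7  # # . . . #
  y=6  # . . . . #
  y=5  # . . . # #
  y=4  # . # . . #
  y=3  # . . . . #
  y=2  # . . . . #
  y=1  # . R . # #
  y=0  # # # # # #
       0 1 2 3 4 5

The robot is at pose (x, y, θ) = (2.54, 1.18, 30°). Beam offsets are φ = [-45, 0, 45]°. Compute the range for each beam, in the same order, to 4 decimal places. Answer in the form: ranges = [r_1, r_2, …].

beam 1: φ=-45°, α=345°
  dir = (cos 345°, sin 345°) = (0.9659, -0.2588); from cell (2,1)
  next x-line at t=0.4762, next y-line at t=0.6955; Δt_x=1.0353, Δt_y=3.8637
    x: enter (3,1) at t=0.4762
    y: enter (3,0) at t=0.6955 ← occupied
  → r_1 = 0.6955
beam 2: φ=0°, α=30°
  dir = (cos 30°, sin 30°) = (0.8660, 0.5000); from cell (2,1)
  next x-line at t=0.5312, next y-line at t=1.6400; Δt_x=1.1547, Δt_y=2.0000
    x: enter (3,1) at t=0.5312
    y: enter (3,2) at t=1.6400
    x: enter (4,2) at t=1.6859
    x: enter (5,2) at t=2.8406 ← occupied
  → r_2 = 2.8406
beam 3: φ=45°, α=75°
  dir = (cos 75°, sin 75°) = (0.2588, 0.9659); from cell (2,1)
  next x-line at t=1.7773, next y-line at t=0.8489; Δt_x=3.8637, Δt_y=1.0353
    y: enter (2,2) at t=0.8489
    x: enter (3,2) at t=1.7773
    y: enter (3,3) at t=1.8842
    y: enter (3,4) at t=2.9195
    y: enter (3,5) at t=3.9548
    y: enter (3,6) at t=4.9900
    x: enter (4,6) at t=5.6410
    y: enter (4,7) at t=6.0253
    y: enter (4,8) at t=7.0606 ← occupied
  → r_3 = 7.0606

ranges = [0.6955, 2.8406, 7.0606]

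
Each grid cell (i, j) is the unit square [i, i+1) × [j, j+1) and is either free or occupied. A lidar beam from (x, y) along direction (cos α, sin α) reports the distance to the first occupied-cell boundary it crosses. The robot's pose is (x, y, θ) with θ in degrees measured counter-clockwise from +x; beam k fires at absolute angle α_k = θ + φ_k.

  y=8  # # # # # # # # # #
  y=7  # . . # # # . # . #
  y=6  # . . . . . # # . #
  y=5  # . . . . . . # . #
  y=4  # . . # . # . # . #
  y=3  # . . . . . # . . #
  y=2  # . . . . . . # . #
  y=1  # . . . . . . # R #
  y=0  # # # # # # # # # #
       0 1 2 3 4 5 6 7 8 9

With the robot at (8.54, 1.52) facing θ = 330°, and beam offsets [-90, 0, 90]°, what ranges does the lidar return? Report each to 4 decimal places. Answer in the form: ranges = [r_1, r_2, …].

ranges = [0.6004, 0.5312, 0.9200]

beam 1: φ=-90°, α=240°
  direction (-0.5000, -0.8660); cell (8,1); t to first gridline: x 1.0800, y 0.6004 (then +2.0000 / +1.1547)
    (8,0) via y @ 0.6004  # hit
  → r_1 = 0.6004
beam 2: φ=0°, α=330°
  direction (0.8660, -0.5000); cell (8,1); t to first gridline: x 0.5312, y 1.0400 (then +1.1547 / +2.0000)
    (9,1) via x @ 0.5312  # hit
  → r_2 = 0.5312
beam 3: φ=90°, α=60°
  direction (0.5000, 0.8660); cell (8,1); t to first gridline: x 0.9200, y 0.5543 (then +2.0000 / +1.1547)
    (8,2) via y @ 0.5543
    (9,2) via x @ 0.9200  # hit
  → r_3 = 0.9200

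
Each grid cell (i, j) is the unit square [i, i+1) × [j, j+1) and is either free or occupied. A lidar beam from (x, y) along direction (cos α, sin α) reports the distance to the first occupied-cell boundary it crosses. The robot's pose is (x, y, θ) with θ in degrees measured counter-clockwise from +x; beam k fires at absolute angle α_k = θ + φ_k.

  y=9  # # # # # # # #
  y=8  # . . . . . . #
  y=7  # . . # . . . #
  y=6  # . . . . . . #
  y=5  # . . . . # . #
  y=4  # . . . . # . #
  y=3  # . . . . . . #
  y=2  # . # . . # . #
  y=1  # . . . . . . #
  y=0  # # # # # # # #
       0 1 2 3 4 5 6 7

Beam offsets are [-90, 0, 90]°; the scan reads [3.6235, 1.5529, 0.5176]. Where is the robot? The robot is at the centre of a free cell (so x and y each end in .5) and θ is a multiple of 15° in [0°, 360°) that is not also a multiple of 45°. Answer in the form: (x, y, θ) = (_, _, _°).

Candidates: 43 free-cell centres × 16 headings = 688 poses. Raycast each; keep the one whose scan matches to 4 dp.
  (2.5, 6.5, 330°): beam 1 = 3.0000 ≠ 3.6235 ✗
  (4.5, 4.5, 300°): beam 1 = 4.0415 ≠ 3.6235 ✗
  (3.5, 4.5, 285°): beam 1 = 2.5882 ≠ 3.6235 ✗
  (4.5, 6.5, 255°): beam 2 = 5.6940 ≠ 1.5529 ✗
  (3.5, 5.5, 60°): beam 1 = 1.7321 ≠ 3.6235 ✗
  …
  (2.5, 3.5, 165°): r_1=3.6235, r_2=1.5529, r_3=0.5176 — all match ✓
Unique over the lattice → pose = (2.5, 3.5, 165°).

(x, y, θ) = (2.5, 3.5, 165°)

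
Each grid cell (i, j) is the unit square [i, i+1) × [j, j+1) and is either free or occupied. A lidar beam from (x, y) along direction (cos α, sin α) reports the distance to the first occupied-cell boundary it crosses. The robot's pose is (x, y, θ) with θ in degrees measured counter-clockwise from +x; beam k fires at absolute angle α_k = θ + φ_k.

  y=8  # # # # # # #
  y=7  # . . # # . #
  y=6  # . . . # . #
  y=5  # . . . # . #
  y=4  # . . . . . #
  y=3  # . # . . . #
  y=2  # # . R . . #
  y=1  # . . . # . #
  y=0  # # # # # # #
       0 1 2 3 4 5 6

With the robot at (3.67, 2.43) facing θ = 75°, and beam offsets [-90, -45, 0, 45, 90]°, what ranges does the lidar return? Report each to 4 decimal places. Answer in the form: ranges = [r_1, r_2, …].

ranges = [2.4122, 2.6905, 2.6607, 1.3400, 1.7289]

beam 1: φ=-90°, α=345°
  d=(0.9659,-0.2588)  start (3,2)  tX=0.3416 tY=1.6614  stride 1/|dx|=1.0353 1/|dy|=3.8637
    cross x-line → (4,2), t=0.3416
    cross x-line → (5,2), t=1.3769
    cross y-line → (5,1), t=1.6614
    cross x-line → (6,1), t=2.4122 (wall)
  → r_1 = 2.4122
beam 2: φ=-45°, α=30°
  d=(0.8660,0.5000)  start (3,2)  tX=0.3811 tY=1.1400  stride 1/|dx|=1.1547 1/|dy|=2.0000
    cross x-line → (4,2), t=0.3811
    cross y-line → (4,3), t=1.1400
    cross x-line → (5,3), t=1.5358
    cross x-line → (6,3), t=2.6905 (wall)
  → r_2 = 2.6905
beam 3: φ=0°, α=75°
  d=(0.2588,0.9659)  start (3,2)  tX=1.2750 tY=0.5901  stride 1/|dx|=3.8637 1/|dy|=1.0353
    cross y-line → (3,3), t=0.5901
    cross x-line → (4,3), t=1.2750
    cross y-line → (4,4), t=1.6254
    cross y-line → (4,5), t=2.6607 (wall)
  → r_3 = 2.6607
beam 4: φ=45°, α=120°
  d=(-0.5000,0.8660)  start (3,2)  tX=1.3400 tY=0.6582  stride 1/|dx|=2.0000 1/|dy|=1.1547
    cross y-line → (3,3), t=0.6582
    cross x-line → (2,3), t=1.3400 (wall)
  → r_4 = 1.3400
beam 5: φ=90°, α=165°
  d=(-0.9659,0.2588)  start (3,2)  tX=0.6936 tY=2.2023  stride 1/|dx|=1.0353 1/|dy|=3.8637
    cross x-line → (2,2), t=0.6936
    cross x-line → (1,2), t=1.7289 (wall)
  → r_5 = 1.7289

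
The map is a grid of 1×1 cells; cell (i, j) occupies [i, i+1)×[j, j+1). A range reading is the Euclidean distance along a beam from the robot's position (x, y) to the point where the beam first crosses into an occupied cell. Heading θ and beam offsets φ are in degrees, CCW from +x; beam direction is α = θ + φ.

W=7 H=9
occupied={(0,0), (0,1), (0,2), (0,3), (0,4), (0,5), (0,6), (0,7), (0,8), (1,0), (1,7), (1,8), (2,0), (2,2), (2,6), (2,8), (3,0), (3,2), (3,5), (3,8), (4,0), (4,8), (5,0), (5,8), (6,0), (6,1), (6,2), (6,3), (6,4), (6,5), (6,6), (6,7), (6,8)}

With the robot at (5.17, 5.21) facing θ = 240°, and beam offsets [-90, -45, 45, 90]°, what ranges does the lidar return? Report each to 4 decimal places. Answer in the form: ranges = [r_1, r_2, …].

ranges = [1.3510, 4.3171, 3.2069, 0.9584]

beam 1: φ=-90°, α=150°
  dir = (cos 150°, sin 150°) = (-0.8660, 0.5000); from cell (5,5)
  next x-line at t=0.1963, next y-line at t=1.5800; Δt_x=1.1547, Δt_y=2.0000
    x: enter (4,5) at t=0.1963
    x: enter (3,5) at t=1.3510 ← occupied
  → r_1 = 1.3510
beam 2: φ=-45°, α=195°
  dir = (cos 195°, sin 195°) = (-0.9659, -0.2588); from cell (5,5)
  next x-line at t=0.1760, next y-line at t=0.8114; Δt_x=1.0353, Δt_y=3.8637
    x: enter (4,5) at t=0.1760
    y: enter (4,4) at t=0.8114
    x: enter (3,4) at t=1.2113
    x: enter (2,4) at t=2.2465
    x: enter (1,4) at t=3.2818
    x: enter (0,4) at t=4.3171 ← occupied
  → r_2 = 4.3171
beam 3: φ=45°, α=285°
  dir = (cos 285°, sin 285°) = (0.2588, -0.9659); from cell (5,5)
  next x-line at t=3.2069, next y-line at t=0.2174; Δt_x=3.8637, Δt_y=1.0353
    y: enter (5,4) at t=0.2174
    y: enter (5,3) at t=1.2527
    y: enter (5,2) at t=2.2880
    x: enter (6,2) at t=3.2069 ← occupied
  → r_3 = 3.2069
beam 4: φ=90°, α=330°
  dir = (cos 330°, sin 330°) = (0.8660, -0.5000); from cell (5,5)
  next x-line at t=0.9584, next y-line at t=0.4200; Δt_x=1.1547, Δt_y=2.0000
    y: enter (5,4) at t=0.4200
    x: enter (6,4) at t=0.9584 ← occupied
  → r_4 = 0.9584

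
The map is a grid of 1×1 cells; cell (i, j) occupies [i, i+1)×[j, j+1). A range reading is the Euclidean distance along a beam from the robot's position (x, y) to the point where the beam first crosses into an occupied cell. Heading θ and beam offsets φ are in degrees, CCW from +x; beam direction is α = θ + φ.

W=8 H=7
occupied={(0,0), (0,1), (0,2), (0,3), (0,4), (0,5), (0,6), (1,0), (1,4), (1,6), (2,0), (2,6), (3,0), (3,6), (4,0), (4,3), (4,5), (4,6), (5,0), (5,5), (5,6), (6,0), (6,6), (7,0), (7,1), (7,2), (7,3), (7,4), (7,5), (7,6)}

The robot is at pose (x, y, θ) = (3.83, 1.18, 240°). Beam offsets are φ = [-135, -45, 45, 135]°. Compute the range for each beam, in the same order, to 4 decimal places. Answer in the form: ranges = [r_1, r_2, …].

beam 1: φ=-135°, α=105°
  d=(-0.2588,0.9659)  start (3,1)  tX=3.2069 tY=0.8489  stride 1/|dx|=3.8637 1/|dy|=1.0353
    cross y-line → (3,2), t=0.8489
    cross y-line → (3,3), t=1.8842
    cross y-line → (3,4), t=2.9195
    cross x-line → (2,4), t=3.2069
    cross y-line → (2,5), t=3.9548
    cross y-line → (2,6), t=4.9900 (wall)
  → r_1 = 4.9900
beam 2: φ=-45°, α=195°
  d=(-0.9659,-0.2588)  start (3,1)  tX=0.8593 tY=0.6955  stride 1/|dx|=1.0353 1/|dy|=3.8637
    cross y-line → (3,0), t=0.6955 (wall)
  → r_2 = 0.6955
beam 3: φ=45°, α=285°
  d=(0.2588,-0.9659)  start (3,1)  tX=0.6568 tY=0.1863  stride 1/|dx|=3.8637 1/|dy|=1.0353
    cross y-line → (3,0), t=0.1863 (wall)
  → r_3 = 0.1863
beam 4: φ=135°, α=15°
  d=(0.9659,0.2588)  start (3,1)  tX=0.1760 tY=3.1682  stride 1/|dx|=1.0353 1/|dy|=3.8637
    cross x-line → (4,1), t=0.1760
    cross x-line → (5,1), t=1.2113
    cross x-line → (6,1), t=2.2465
    cross y-line → (6,2), t=3.1682
    cross x-line → (7,2), t=3.2818 (wall)
  → r_4 = 3.2818

ranges = [4.9900, 0.6955, 0.1863, 3.2818]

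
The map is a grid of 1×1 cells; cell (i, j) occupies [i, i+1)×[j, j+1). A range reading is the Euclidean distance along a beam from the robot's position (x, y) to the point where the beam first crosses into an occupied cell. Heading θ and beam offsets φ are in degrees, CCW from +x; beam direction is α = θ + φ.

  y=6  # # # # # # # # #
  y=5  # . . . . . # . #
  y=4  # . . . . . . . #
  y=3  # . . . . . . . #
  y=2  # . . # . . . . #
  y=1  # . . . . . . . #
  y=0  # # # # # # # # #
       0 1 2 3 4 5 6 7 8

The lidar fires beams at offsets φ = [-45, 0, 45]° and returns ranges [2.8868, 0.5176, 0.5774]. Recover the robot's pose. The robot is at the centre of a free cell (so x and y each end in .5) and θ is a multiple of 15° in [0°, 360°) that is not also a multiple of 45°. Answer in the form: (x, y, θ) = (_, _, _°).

The pose lattice has 33·16 = 528 candidates. Test each by forward raycasting.
  (5.5, 1.5, 165°): beam 1 = 5.1962 ≠ 2.8868 ✗
  (2.5, 3.5, 195°): beam 1 = 1.7321 ≠ 2.8868 ✗
  (4.5, 5.5, 195°): beam 1 = 1.0000 ≠ 2.8868 ✗
  …
  (3.5, 3.5, 255°): r_1=2.8868, r_2=0.5176, r_3=0.5774 — all match ✓
Unique over the lattice → pose = (3.5, 3.5, 255°).

(x, y, θ) = (3.5, 3.5, 255°)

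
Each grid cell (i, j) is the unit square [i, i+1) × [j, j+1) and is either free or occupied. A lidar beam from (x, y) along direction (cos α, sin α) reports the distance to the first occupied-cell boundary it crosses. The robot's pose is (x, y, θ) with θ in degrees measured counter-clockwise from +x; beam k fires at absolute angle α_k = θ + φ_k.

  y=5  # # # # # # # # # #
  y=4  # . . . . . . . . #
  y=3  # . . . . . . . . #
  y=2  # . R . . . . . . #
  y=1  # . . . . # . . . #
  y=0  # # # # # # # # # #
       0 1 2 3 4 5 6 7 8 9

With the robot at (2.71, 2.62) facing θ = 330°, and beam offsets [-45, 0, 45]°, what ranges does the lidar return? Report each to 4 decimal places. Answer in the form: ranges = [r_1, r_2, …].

ranges = [1.6771, 2.6443, 6.5119]

beam 1: φ=-45°, α=285°
  direction (0.2588, -0.9659); cell (2,2); t to first gridline: x 1.1205, y 0.6419 (then +3.8637 / +1.0353)
    (2,1) via y @ 0.6419
    (3,1) via x @ 1.1205
    (3,0) via y @ 1.6771  # hit
  → r_1 = 1.6771
beam 2: φ=0°, α=330°
  direction (0.8660, -0.5000); cell (2,2); t to first gridline: x 0.3349, y 1.2400 (then +1.1547 / +2.0000)
    (3,2) via x @ 0.3349
    (3,1) via y @ 1.2400
    (4,1) via x @ 1.4896
    (5,1) via x @ 2.6443  # hit
  → r_2 = 2.6443
beam 3: φ=45°, α=15°
  direction (0.9659, 0.2588); cell (2,2); t to first gridline: x 0.3002, y 1.4682 (then +1.0353 / +3.8637)
    (3,2) via x @ 0.3002
    (4,2) via x @ 1.3355
    (4,3) via y @ 1.4682
    (5,3) via x @ 2.3708
    (6,3) via x @ 3.4061
    (7,3) via x @ 4.4413
    (7,4) via y @ 5.3319
    (8,4) via x @ 5.4766
    (9,4) via x @ 6.5119  # hit
  → r_3 = 6.5119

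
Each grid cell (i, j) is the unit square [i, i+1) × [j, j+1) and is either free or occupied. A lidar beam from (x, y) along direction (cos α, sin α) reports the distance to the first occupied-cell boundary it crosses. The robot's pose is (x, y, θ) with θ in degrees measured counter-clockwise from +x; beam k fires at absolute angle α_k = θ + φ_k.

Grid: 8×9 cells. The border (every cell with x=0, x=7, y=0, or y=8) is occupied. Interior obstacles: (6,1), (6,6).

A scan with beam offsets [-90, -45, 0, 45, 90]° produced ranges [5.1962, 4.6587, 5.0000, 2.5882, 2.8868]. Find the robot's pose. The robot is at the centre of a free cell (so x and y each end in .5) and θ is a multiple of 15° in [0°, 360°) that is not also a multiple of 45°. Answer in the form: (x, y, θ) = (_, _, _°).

(x, y, θ) = (2.5, 5.5, 30°)

The pose lattice has 40·16 = 640 candidates. Test each by forward raycasting.
  (1.5, 2.5, 120°): beam 1 = 6.3509 ≠ 5.1962 ✗
  (5.5, 5.5, 75°): beam 1 = 1.5529 ≠ 5.1962 ✗
  (5.5, 1.5, 240°): beam 2 = 1.9319 ≠ 4.6587 ✗
  (2.5, 1.5, 15°): beam 1 = 0.5176 ≠ 5.1962 ✗
  (1.5, 4.5, 300°): beam 1 = 0.5774 ≠ 5.1962 ✗
  …
  (2.5, 5.5, 30°): r_1=5.1962, r_2=4.6587, r_3=5.0000, r_4=2.5882, r_5=2.8868 — all match ✓
Only this pose fits every beam.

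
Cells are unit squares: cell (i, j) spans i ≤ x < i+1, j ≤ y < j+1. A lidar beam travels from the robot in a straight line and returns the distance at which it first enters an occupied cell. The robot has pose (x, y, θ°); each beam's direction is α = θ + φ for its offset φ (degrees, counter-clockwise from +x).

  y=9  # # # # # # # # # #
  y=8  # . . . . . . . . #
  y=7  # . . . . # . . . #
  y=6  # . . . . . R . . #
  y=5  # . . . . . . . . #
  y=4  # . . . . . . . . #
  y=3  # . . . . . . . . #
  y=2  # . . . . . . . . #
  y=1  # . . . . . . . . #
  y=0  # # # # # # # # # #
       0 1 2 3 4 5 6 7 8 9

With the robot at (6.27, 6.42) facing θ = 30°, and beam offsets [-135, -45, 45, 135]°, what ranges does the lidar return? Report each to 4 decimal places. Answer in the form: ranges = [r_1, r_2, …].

beam 1: φ=-135°, α=255°
  d=(-0.2588,-0.9659)  start (6,6)  tX=1.0432 tY=0.4348  stride 1/|dx|=3.8637 1/|dy|=1.0353
    cross y-line → (6,5), t=0.4348
    cross x-line → (5,5), t=1.0432
    cross y-line → (5,4), t=1.4701
    cross y-line → (5,3), t=2.5054
    cross y-line → (5,2), t=3.5406
    cross y-line → (5,1), t=4.5759
    cross x-line → (4,1), t=4.9069
    cross y-line → (4,0), t=5.6112 (wall)
  → r_1 = 5.6112
beam 2: φ=-45°, α=345°
  d=(0.9659,-0.2588)  start (6,6)  tX=0.7558 tY=1.6228  stride 1/|dx|=1.0353 1/|dy|=3.8637
    cross x-line → (7,6), t=0.7558
    cross y-line → (7,5), t=1.6228
    cross x-line → (8,5), t=1.7910
    cross x-line → (9,5), t=2.8263 (wall)
  → r_2 = 2.8263
beam 3: φ=45°, α=75°
  d=(0.2588,0.9659)  start (6,6)  tX=2.8205 tY=0.6005  stride 1/|dx|=3.8637 1/|dy|=1.0353
    cross y-line → (6,7), t=0.6005
    cross y-line → (6,8), t=1.6357
    cross y-line → (6,9), t=2.6710 (wall)
  → r_3 = 2.6710
beam 4: φ=135°, α=165°
  d=(-0.9659,0.2588)  start (6,6)  tX=0.2795 tY=2.2409  stride 1/|dx|=1.0353 1/|dy|=3.8637
    cross x-line → (5,6), t=0.2795
    cross x-line → (4,6), t=1.3148
    cross y-line → (4,7), t=2.2409
    cross x-line → (3,7), t=2.3501
    cross x-line → (2,7), t=3.3854
    cross x-line → (1,7), t=4.4206
    cross x-line → (0,7), t=5.4559 (wall)
  → r_4 = 5.4559

ranges = [5.6112, 2.8263, 2.6710, 5.4559]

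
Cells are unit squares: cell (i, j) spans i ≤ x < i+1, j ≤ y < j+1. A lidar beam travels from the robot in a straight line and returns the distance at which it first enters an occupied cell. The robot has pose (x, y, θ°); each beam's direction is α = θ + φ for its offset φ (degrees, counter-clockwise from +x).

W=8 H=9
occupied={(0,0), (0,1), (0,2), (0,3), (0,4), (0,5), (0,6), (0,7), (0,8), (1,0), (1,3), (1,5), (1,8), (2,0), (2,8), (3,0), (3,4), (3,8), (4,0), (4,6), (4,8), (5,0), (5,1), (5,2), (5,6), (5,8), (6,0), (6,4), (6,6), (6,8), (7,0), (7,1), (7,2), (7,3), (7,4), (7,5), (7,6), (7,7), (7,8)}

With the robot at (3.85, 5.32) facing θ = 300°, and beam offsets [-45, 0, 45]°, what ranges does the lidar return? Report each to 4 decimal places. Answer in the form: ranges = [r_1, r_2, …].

beam 1: φ=-45°, α=255°
  d=(-0.2588,-0.9659)  start (3,5)  tX=3.2841 tY=0.3313  stride 1/|dx|=3.8637 1/|dy|=1.0353
    cross y-line → (3,4), t=0.3313 (wall)
  → r_1 = 0.3313
beam 2: φ=0°, α=300°
  d=(0.5000,-0.8660)  start (3,5)  tX=0.3000 tY=0.3695  stride 1/|dx|=2.0000 1/|dy|=1.1547
    cross x-line → (4,5), t=0.3000
    cross y-line → (4,4), t=0.3695
    cross y-line → (4,3), t=1.5242
    cross x-line → (5,3), t=2.3000
    cross y-line → (5,2), t=2.6789 (wall)
  → r_2 = 2.6789
beam 3: φ=45°, α=345°
  d=(0.9659,-0.2588)  start (3,5)  tX=0.1553 tY=1.2364  stride 1/|dx|=1.0353 1/|dy|=3.8637
    cross x-line → (4,5), t=0.1553
    cross x-line → (5,5), t=1.1906
    cross y-line → (5,4), t=1.2364
    cross x-line → (6,4), t=2.2258 (wall)
  → r_3 = 2.2258

ranges = [0.3313, 2.6789, 2.2258]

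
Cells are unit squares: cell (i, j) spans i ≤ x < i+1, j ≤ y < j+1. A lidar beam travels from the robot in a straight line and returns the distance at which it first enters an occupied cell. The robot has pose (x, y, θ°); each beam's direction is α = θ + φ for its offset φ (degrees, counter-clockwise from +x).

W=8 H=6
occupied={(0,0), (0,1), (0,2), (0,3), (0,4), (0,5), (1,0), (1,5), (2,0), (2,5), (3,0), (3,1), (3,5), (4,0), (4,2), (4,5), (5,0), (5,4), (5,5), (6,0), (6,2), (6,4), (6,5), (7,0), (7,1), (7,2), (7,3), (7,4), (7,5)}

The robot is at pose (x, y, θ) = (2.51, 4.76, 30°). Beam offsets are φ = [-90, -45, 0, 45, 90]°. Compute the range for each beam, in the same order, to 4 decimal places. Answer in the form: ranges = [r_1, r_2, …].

beam 1: φ=-90°, α=300°
  dir = (cos 300°, sin 300°) = (0.5000, -0.8660); from cell (2,4)
  next x-line at t=0.9800, next y-line at t=0.8776; Δt_x=2.0000, Δt_y=1.1547
    y: enter (2,3) at t=0.8776
    x: enter (3,3) at t=0.9800
    y: enter (3,2) at t=2.0323
    x: enter (4,2) at t=2.9800 ← occupied
  → r_1 = 2.9800
beam 2: φ=-45°, α=345°
  dir = (cos 345°, sin 345°) = (0.9659, -0.2588); from cell (2,4)
  next x-line at t=0.5073, next y-line at t=2.9364; Δt_x=1.0353, Δt_y=3.8637
    x: enter (3,4) at t=0.5073
    x: enter (4,4) at t=1.5426
    x: enter (5,4) at t=2.5778 ← occupied
  → r_2 = 2.5778
beam 3: φ=0°, α=30°
  dir = (cos 30°, sin 30°) = (0.8660, 0.5000); from cell (2,4)
  next x-line at t=0.5658, next y-line at t=0.4800; Δt_x=1.1547, Δt_y=2.0000
    y: enter (2,5) at t=0.4800 ← occupied
  → r_3 = 0.4800
beam 4: φ=45°, α=75°
  dir = (cos 75°, sin 75°) = (0.2588, 0.9659); from cell (2,4)
  next x-line at t=1.8932, next y-line at t=0.2485; Δt_x=3.8637, Δt_y=1.0353
    y: enter (2,5) at t=0.2485 ← occupied
  → r_4 = 0.2485
beam 5: φ=90°, α=120°
  dir = (cos 120°, sin 120°) = (-0.5000, 0.8660); from cell (2,4)
  next x-line at t=1.0200, next y-line at t=0.2771; Δt_x=2.0000, Δt_y=1.1547
    y: enter (2,5) at t=0.2771 ← occupied
  → r_5 = 0.2771

ranges = [2.9800, 2.5778, 0.4800, 0.2485, 0.2771]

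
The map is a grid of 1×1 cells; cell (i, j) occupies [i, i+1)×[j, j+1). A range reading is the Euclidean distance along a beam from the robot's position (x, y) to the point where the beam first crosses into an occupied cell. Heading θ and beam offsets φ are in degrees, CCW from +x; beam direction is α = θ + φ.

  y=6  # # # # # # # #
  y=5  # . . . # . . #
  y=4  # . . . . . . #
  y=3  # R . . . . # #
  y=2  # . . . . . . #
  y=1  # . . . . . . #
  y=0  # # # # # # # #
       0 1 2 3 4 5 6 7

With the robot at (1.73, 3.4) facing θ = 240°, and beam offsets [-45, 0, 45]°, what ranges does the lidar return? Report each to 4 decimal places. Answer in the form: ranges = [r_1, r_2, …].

beam 1: φ=-45°, α=195°
  cosα=-0.9659 sinα=-0.2588 | (1,3) | tMaxX 0.7558 tMaxY 1.5455 | tΔX 1.0353 tΔY 3.8637
    t=0.7558 [x] (0,3) — stop
  → r_1 = 0.7558
beam 2: φ=0°, α=240°
  cosα=-0.5000 sinα=-0.8660 | (1,3) | tMaxX 1.4600 tMaxY 0.4619 | tΔX 2.0000 tΔY 1.1547
    t=0.4619 [y] (1,2)
    t=1.4600 [x] (0,2) — stop
  → r_2 = 1.4600
beam 3: φ=45°, α=285°
  cosα=0.2588 sinα=-0.9659 | (1,3) | tMaxX 1.0432 tMaxY 0.4141 | tΔX 3.8637 tΔY 1.0353
    t=0.4141 [y] (1,2)
    t=1.0432 [x] (2,2)
    t=1.4494 [y] (2,1)
    t=2.4847 [y] (2,0) — stop
  → r_3 = 2.4847

ranges = [0.7558, 1.4600, 2.4847]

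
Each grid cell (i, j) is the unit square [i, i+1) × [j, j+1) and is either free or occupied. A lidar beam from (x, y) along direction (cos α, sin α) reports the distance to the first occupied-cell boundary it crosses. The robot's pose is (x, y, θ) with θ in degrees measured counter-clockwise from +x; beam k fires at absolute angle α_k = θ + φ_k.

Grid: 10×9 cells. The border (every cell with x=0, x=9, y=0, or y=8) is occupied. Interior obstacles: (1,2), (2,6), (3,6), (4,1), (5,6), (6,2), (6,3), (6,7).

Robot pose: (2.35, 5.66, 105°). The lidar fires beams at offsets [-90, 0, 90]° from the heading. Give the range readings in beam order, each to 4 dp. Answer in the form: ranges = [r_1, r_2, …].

beam 1: φ=-90°, α=15°
  dir = (cos 15°, sin 15°) = (0.9659, 0.2588); from cell (2,5)
  next x-line at t=0.6729, next y-line at t=1.3137; Δt_x=1.0353, Δt_y=3.8637
    x: enter (3,5) at t=0.6729
    y: enter (3,6) at t=1.3137 ← occupied
  → r_1 = 1.3137
beam 2: φ=0°, α=105°
  dir = (cos 105°, sin 105°) = (-0.2588, 0.9659); from cell (2,5)
  next x-line at t=1.3523, next y-line at t=0.3520; Δt_x=3.8637, Δt_y=1.0353
    y: enter (2,6) at t=0.3520 ← occupied
  → r_2 = 0.3520
beam 3: φ=90°, α=195°
  dir = (cos 195°, sin 195°) = (-0.9659, -0.2588); from cell (2,5)
  next x-line at t=0.3623, next y-line at t=2.5500; Δt_x=1.0353, Δt_y=3.8637
    x: enter (1,5) at t=0.3623
    x: enter (0,5) at t=1.3976 ← occupied
  → r_3 = 1.3976

ranges = [1.3137, 0.3520, 1.3976]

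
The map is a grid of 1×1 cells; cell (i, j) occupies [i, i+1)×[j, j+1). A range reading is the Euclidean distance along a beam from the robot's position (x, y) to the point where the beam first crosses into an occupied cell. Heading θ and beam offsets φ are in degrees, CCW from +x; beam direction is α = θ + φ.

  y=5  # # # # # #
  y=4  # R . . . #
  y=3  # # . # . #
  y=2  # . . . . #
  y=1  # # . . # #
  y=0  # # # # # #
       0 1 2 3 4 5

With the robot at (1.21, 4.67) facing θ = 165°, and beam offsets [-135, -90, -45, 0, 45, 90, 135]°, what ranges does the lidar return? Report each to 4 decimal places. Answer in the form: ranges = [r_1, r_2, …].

ranges = [0.6600, 0.3416, 0.3811, 0.2174, 0.2425, 0.6936, 0.7736]

beam 1: φ=-135°, α=30°
  d=(0.8660,0.5000)  start (1,4)  tX=0.9122 tY=0.6600  stride 1/|dx|=1.1547 1/|dy|=2.0000
    cross y-line → (1,5), t=0.6600 (wall)
  → r_1 = 0.6600
beam 2: φ=-90°, α=75°
  d=(0.2588,0.9659)  start (1,4)  tX=3.0523 tY=0.3416  stride 1/|dx|=3.8637 1/|dy|=1.0353
    cross y-line → (1,5), t=0.3416 (wall)
  → r_2 = 0.3416
beam 3: φ=-45°, α=120°
  d=(-0.5000,0.8660)  start (1,4)  tX=0.4200 tY=0.3811  stride 1/|dx|=2.0000 1/|dy|=1.1547
    cross y-line → (1,5), t=0.3811 (wall)
  → r_3 = 0.3811
beam 4: φ=0°, α=165°
  d=(-0.9659,0.2588)  start (1,4)  tX=0.2174 tY=1.2750  stride 1/|dx|=1.0353 1/|dy|=3.8637
    cross x-line → (0,4), t=0.2174 (wall)
  → r_4 = 0.2174
beam 5: φ=45°, α=210°
  d=(-0.8660,-0.5000)  start (1,4)  tX=0.2425 tY=1.3400  stride 1/|dx|=1.1547 1/|dy|=2.0000
    cross x-line → (0,4), t=0.2425 (wall)
  → r_5 = 0.2425
beam 6: φ=90°, α=255°
  d=(-0.2588,-0.9659)  start (1,4)  tX=0.8114 tY=0.6936  stride 1/|dx|=3.8637 1/|dy|=1.0353
    cross y-line → (1,3), t=0.6936 (wall)
  → r_6 = 0.6936
beam 7: φ=135°, α=300°
  d=(0.5000,-0.8660)  start (1,4)  tX=1.5800 tY=0.7736  stride 1/|dx|=2.0000 1/|dy|=1.1547
    cross y-line → (1,3), t=0.7736 (wall)
  → r_7 = 0.7736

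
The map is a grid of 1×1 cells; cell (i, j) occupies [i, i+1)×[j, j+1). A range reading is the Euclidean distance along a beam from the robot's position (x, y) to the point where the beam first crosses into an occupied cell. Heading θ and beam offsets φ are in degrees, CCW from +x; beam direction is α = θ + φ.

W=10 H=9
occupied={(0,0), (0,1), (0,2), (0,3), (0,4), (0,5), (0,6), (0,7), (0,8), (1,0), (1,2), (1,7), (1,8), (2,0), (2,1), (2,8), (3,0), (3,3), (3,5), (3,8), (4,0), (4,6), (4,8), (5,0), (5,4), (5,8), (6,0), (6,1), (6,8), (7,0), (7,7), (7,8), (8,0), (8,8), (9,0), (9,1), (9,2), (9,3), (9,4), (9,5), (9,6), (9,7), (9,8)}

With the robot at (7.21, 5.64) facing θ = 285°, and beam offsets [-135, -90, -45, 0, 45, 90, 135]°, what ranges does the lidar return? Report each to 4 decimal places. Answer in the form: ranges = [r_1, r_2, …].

beam 1: φ=-135°, α=150°
  dir = (cos 150°, sin 150°) = (-0.8660, 0.5000); from cell (7,5)
  next x-line at t=0.2425, next y-line at t=0.7200; Δt_x=1.1547, Δt_y=2.0000
    x: enter (6,5) at t=0.2425
    y: enter (6,6) at t=0.7200
    x: enter (5,6) at t=1.3972
    x: enter (4,6) at t=2.5519 ← occupied
  → r_1 = 2.5519
beam 2: φ=-90°, α=195°
  dir = (cos 195°, sin 195°) = (-0.9659, -0.2588); from cell (7,5)
  next x-line at t=0.2174, next y-line at t=2.4728; Δt_x=1.0353, Δt_y=3.8637
    x: enter (6,5) at t=0.2174
    x: enter (5,5) at t=1.2527
    x: enter (4,5) at t=2.2880
    y: enter (4,4) at t=2.4728
    x: enter (3,4) at t=3.3232
    x: enter (2,4) at t=4.3585
    x: enter (1,4) at t=5.3938
    y: enter (1,3) at t=6.3365
    x: enter (0,3) at t=6.4291 ← occupied
  → r_2 = 6.4291
beam 3: φ=-45°, α=240°
  dir = (cos 240°, sin 240°) = (-0.5000, -0.8660); from cell (7,5)
  next x-line at t=0.4200, next y-line at t=0.7390; Δt_x=2.0000, Δt_y=1.1547
    x: enter (6,5) at t=0.4200
    y: enter (6,4) at t=0.7390
    y: enter (6,3) at t=1.8937
    x: enter (5,3) at t=2.4200
    y: enter (5,2) at t=3.0484
    y: enter (5,1) at t=4.2031
    x: enter (4,1) at t=4.4200
    y: enter (4,0) at t=5.3578 ← occupied
  → r_3 = 5.3578
beam 4: φ=0°, α=285°
  dir = (cos 285°, sin 285°) = (0.2588, -0.9659); from cell (7,5)
  next x-line at t=3.0523, next y-line at t=0.6626; Δt_x=3.8637, Δt_y=1.0353
    y: enter (7,4) at t=0.6626
    y: enter (7,3) at t=1.6979
    y: enter (7,2) at t=2.7331
    x: enter (8,2) at t=3.0523
    y: enter (8,1) at t=3.7684
    y: enter (8,0) at t=4.8037 ← occupied
  → r_4 = 4.8037
beam 5: φ=45°, α=330°
  dir = (cos 330°, sin 330°) = (0.8660, -0.5000); from cell (7,5)
  next x-line at t=0.9122, next y-line at t=1.2800; Δt_x=1.1547, Δt_y=2.0000
    x: enter (8,5) at t=0.9122
    y: enter (8,4) at t=1.2800
    x: enter (9,4) at t=2.0669 ← occupied
  → r_5 = 2.0669
beam 6: φ=90°, α=15°
  dir = (cos 15°, sin 15°) = (0.9659, 0.2588); from cell (7,5)
  next x-line at t=0.8179, next y-line at t=1.3909; Δt_x=1.0353, Δt_y=3.8637
    x: enter (8,5) at t=0.8179
    y: enter (8,6) at t=1.3909
    x: enter (9,6) at t=1.8531 ← occupied
  → r_6 = 1.8531
beam 7: φ=135°, α=60°
  dir = (cos 60°, sin 60°) = (0.5000, 0.8660); from cell (7,5)
  next x-line at t=1.5800, next y-line at t=0.4157; Δt_x=2.0000, Δt_y=1.1547
    y: enter (7,6) at t=0.4157
    y: enter (7,7) at t=1.5704 ← occupied
  → r_7 = 1.5704

ranges = [2.5519, 6.4291, 5.3578, 4.8037, 2.0669, 1.8531, 1.5704]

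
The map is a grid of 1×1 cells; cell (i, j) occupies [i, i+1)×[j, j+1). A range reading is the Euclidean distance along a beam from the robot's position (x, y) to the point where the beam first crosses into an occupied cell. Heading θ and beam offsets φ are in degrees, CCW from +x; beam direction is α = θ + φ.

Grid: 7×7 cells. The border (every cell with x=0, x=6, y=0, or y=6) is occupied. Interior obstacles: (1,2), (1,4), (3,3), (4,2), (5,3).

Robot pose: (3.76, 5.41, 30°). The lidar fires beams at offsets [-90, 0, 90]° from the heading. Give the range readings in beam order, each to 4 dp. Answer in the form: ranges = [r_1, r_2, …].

ranges = [2.4800, 1.1800, 0.6813]

beam 1: φ=-90°, α=300°
  d=(0.5000,-0.8660)  start (3,5)  tX=0.4800 tY=0.4734  stride 1/|dx|=2.0000 1/|dy|=1.1547
    cross y-line → (3,4), t=0.4734
    cross x-line → (4,4), t=0.4800
    cross y-line → (4,3), t=1.6281
    cross x-line → (5,3), t=2.4800 (wall)
  → r_1 = 2.4800
beam 2: φ=0°, α=30°
  d=(0.8660,0.5000)  start (3,5)  tX=0.2771 tY=1.1800  stride 1/|dx|=1.1547 1/|dy|=2.0000
    cross x-line → (4,5), t=0.2771
    cross y-line → (4,6), t=1.1800 (wall)
  → r_2 = 1.1800
beam 3: φ=90°, α=120°
  d=(-0.5000,0.8660)  start (3,5)  tX=1.5200 tY=0.6813  stride 1/|dx|=2.0000 1/|dy|=1.1547
    cross y-line → (3,6), t=0.6813 (wall)
  → r_3 = 0.6813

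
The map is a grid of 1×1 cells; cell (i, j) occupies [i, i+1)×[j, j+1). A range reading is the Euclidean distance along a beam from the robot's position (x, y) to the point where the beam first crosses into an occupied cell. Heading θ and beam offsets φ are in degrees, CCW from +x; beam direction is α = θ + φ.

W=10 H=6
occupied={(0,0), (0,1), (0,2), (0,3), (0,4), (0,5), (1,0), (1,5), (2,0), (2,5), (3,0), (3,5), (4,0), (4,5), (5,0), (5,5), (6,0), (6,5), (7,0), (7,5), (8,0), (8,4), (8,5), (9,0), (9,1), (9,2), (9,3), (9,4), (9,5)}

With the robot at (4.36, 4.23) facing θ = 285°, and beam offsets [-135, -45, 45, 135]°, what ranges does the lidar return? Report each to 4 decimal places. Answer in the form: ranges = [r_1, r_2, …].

ranges = [1.5400, 3.7297, 5.3578, 0.8891]

beam 1: φ=-135°, α=150°
  dir = (cos 150°, sin 150°) = (-0.8660, 0.5000); from cell (4,4)
  next x-line at t=0.4157, next y-line at t=1.5400; Δt_x=1.1547, Δt_y=2.0000
    x: enter (3,4) at t=0.4157
    y: enter (3,5) at t=1.5400 ← occupied
  → r_1 = 1.5400
beam 2: φ=-45°, α=240°
  dir = (cos 240°, sin 240°) = (-0.5000, -0.8660); from cell (4,4)
  next x-line at t=0.7200, next y-line at t=0.2656; Δt_x=2.0000, Δt_y=1.1547
    y: enter (4,3) at t=0.2656
    x: enter (3,3) at t=0.7200
    y: enter (3,2) at t=1.4203
    y: enter (3,1) at t=2.5750
    x: enter (2,1) at t=2.7200
    y: enter (2,0) at t=3.7297 ← occupied
  → r_2 = 3.7297
beam 3: φ=45°, α=330°
  dir = (cos 330°, sin 330°) = (0.8660, -0.5000); from cell (4,4)
  next x-line at t=0.7390, next y-line at t=0.4600; Δt_x=1.1547, Δt_y=2.0000
    y: enter (4,3) at t=0.4600
    x: enter (5,3) at t=0.7390
    x: enter (6,3) at t=1.8937
    y: enter (6,2) at t=2.4600
    x: enter (7,2) at t=3.0484
    x: enter (8,2) at t=4.2031
    y: enter (8,1) at t=4.4600
    x: enter (9,1) at t=5.3578 ← occupied
  → r_3 = 5.3578
beam 4: φ=135°, α=60°
  dir = (cos 60°, sin 60°) = (0.5000, 0.8660); from cell (4,4)
  next x-line at t=1.2800, next y-line at t=0.8891; Δt_x=2.0000, Δt_y=1.1547
    y: enter (4,5) at t=0.8891 ← occupied
  → r_4 = 0.8891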